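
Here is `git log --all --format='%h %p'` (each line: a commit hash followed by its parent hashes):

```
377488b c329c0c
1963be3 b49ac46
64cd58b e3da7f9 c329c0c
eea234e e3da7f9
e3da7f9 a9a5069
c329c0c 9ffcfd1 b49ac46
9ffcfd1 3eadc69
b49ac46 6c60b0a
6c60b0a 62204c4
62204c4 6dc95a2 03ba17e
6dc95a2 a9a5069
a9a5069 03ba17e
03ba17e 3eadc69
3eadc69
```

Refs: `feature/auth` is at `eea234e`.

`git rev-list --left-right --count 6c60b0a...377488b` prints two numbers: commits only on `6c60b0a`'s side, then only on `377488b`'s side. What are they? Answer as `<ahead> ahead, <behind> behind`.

0 ahead, 4 behind

Reachable from 6c60b0a: {03ba17e, 3eadc69, 62204c4, 6c60b0a, 6dc95a2, a9a5069}.
Reachable from 377488b: {03ba17e, 377488b, 3eadc69, 62204c4, 6c60b0a, 6dc95a2, 9ffcfd1, a9a5069, b49ac46, c329c0c}.
Only in 6c60b0a's history (ahead): {} — 0.
Only in 377488b's history (behind): {377488b, 9ffcfd1, b49ac46, c329c0c} — 4.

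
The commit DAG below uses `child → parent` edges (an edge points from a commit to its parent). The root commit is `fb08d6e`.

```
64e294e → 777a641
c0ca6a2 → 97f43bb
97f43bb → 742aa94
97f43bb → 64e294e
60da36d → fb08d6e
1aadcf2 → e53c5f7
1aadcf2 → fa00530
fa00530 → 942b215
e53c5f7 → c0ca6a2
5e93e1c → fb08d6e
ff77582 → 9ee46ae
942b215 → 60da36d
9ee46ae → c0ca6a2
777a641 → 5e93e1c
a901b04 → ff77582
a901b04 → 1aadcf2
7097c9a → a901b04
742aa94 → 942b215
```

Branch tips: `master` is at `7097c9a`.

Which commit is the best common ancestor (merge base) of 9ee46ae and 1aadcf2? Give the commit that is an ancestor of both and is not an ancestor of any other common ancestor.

Ancestors of 9ee46ae: {5e93e1c, 60da36d, 64e294e, 742aa94, 777a641, 942b215, 97f43bb, 9ee46ae, c0ca6a2, fb08d6e}.
Ancestors of 1aadcf2: {1aadcf2, 5e93e1c, 60da36d, 64e294e, 742aa94, 777a641, 942b215, 97f43bb, c0ca6a2, e53c5f7, fa00530, fb08d6e}.
Common ancestors: {5e93e1c, 60da36d, 64e294e, 742aa94, 777a641, 942b215, 97f43bb, c0ca6a2, fb08d6e}.
Among these, c0ca6a2 is not an ancestor of any other common ancestor — it is the merge base.

c0ca6a2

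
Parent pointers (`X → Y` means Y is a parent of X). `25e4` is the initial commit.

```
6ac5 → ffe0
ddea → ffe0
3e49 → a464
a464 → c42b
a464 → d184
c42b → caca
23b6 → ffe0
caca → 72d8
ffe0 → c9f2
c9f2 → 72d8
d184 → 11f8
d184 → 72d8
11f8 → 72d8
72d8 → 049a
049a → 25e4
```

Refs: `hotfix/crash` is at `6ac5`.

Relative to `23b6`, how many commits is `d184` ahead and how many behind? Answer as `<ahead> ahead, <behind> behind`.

2 ahead, 3 behind

Reachable from d184: {049a, 11f8, 25e4, 72d8, d184}.
Reachable from 23b6: {049a, 23b6, 25e4, 72d8, c9f2, ffe0}.
Only in d184's history (ahead): {11f8, d184} — 2.
Only in 23b6's history (behind): {23b6, c9f2, ffe0} — 3.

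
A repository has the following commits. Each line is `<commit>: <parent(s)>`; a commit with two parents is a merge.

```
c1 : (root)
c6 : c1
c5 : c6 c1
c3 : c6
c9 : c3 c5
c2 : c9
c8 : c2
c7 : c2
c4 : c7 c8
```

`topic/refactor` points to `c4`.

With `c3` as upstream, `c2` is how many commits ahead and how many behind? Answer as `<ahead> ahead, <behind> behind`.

Reachable from c2: {c1, c2, c3, c5, c6, c9}.
Reachable from c3: {c1, c3, c6}.
Only in c2's history (ahead): {c2, c5, c9} — 3.
Only in c3's history (behind): {} — 0.

3 ahead, 0 behind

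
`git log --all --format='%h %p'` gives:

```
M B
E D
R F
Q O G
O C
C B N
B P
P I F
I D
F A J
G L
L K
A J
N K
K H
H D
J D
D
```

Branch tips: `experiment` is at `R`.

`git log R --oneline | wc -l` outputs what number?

Walking parent pointers from R: reachable set = {A, D, F, J, R}.
That is 5 commits.

5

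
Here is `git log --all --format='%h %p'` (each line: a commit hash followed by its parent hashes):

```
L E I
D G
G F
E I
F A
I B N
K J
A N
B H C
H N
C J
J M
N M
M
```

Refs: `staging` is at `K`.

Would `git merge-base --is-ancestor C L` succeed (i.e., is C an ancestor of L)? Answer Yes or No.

Yes

Ancestors of L (commits reachable by following parents): {B, C, E, H, I, J, L, M, N}.
C is in that set, so it is an ancestor of L.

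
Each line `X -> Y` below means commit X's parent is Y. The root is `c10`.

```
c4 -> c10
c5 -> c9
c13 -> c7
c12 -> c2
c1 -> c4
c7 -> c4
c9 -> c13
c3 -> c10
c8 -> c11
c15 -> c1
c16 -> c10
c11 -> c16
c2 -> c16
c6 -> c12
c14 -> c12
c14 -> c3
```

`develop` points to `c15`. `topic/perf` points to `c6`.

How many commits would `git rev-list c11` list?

Walking parent pointers from c11: reachable set = {c10, c11, c16}.
That is 3 commits.

3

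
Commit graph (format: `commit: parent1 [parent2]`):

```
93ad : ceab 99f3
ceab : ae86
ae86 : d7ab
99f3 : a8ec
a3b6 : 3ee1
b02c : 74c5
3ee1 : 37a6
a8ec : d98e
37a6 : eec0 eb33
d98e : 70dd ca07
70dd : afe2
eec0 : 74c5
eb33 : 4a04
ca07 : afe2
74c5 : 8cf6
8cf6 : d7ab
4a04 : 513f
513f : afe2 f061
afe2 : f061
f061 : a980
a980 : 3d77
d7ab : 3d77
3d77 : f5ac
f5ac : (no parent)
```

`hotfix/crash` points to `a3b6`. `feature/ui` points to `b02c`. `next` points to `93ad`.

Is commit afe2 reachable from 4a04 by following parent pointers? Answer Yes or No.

Yes

Ancestors of 4a04 (commits reachable by following parents): {3d77, 4a04, 513f, a980, afe2, f061, f5ac}.
afe2 is in that set, so it is an ancestor of 4a04.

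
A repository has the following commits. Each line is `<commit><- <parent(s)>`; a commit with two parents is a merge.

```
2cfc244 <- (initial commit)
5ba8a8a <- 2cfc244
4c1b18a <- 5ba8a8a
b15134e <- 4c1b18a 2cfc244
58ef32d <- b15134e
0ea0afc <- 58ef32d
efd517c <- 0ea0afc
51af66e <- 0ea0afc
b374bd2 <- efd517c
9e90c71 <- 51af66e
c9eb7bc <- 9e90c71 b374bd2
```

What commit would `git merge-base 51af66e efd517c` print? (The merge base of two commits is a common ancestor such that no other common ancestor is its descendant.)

Ancestors of 51af66e: {0ea0afc, 2cfc244, 4c1b18a, 51af66e, 58ef32d, 5ba8a8a, b15134e}.
Ancestors of efd517c: {0ea0afc, 2cfc244, 4c1b18a, 58ef32d, 5ba8a8a, b15134e, efd517c}.
Common ancestors: {0ea0afc, 2cfc244, 4c1b18a, 58ef32d, 5ba8a8a, b15134e}.
Among these, 0ea0afc is not an ancestor of any other common ancestor — it is the merge base.

0ea0afc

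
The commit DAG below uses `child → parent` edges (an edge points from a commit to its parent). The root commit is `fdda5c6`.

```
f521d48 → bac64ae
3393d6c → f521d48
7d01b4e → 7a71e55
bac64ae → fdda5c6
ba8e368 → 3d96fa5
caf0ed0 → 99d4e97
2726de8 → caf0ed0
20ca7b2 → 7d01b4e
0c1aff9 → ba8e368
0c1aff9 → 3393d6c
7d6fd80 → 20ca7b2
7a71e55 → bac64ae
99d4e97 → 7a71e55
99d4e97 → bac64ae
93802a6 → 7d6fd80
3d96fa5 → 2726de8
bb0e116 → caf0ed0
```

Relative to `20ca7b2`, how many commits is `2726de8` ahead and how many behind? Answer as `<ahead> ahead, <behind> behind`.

3 ahead, 2 behind

Reachable from 2726de8: {2726de8, 7a71e55, 99d4e97, bac64ae, caf0ed0, fdda5c6}.
Reachable from 20ca7b2: {20ca7b2, 7a71e55, 7d01b4e, bac64ae, fdda5c6}.
Only in 2726de8's history (ahead): {2726de8, 99d4e97, caf0ed0} — 3.
Only in 20ca7b2's history (behind): {20ca7b2, 7d01b4e} — 2.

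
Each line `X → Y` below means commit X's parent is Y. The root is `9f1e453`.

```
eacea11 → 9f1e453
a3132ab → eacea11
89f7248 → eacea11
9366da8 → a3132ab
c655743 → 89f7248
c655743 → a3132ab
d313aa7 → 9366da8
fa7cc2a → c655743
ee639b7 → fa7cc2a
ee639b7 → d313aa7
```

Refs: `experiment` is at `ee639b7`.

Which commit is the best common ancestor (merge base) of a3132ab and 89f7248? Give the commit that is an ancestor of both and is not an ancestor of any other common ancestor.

eacea11

Ancestors of a3132ab: {9f1e453, a3132ab, eacea11}.
Ancestors of 89f7248: {89f7248, 9f1e453, eacea11}.
Common ancestors: {9f1e453, eacea11}.
Among these, eacea11 is not an ancestor of any other common ancestor — it is the merge base.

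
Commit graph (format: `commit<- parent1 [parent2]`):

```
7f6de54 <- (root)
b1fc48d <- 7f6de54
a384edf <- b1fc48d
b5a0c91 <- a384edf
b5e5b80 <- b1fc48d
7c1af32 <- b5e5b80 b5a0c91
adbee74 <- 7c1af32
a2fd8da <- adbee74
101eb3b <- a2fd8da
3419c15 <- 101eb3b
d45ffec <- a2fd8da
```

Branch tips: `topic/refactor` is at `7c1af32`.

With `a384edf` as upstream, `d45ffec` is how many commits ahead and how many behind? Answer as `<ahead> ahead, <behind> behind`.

6 ahead, 0 behind

Reachable from d45ffec: {7c1af32, 7f6de54, a2fd8da, a384edf, adbee74, b1fc48d, b5a0c91, b5e5b80, d45ffec}.
Reachable from a384edf: {7f6de54, a384edf, b1fc48d}.
Only in d45ffec's history (ahead): {7c1af32, a2fd8da, adbee74, b5a0c91, b5e5b80, d45ffec} — 6.
Only in a384edf's history (behind): {} — 0.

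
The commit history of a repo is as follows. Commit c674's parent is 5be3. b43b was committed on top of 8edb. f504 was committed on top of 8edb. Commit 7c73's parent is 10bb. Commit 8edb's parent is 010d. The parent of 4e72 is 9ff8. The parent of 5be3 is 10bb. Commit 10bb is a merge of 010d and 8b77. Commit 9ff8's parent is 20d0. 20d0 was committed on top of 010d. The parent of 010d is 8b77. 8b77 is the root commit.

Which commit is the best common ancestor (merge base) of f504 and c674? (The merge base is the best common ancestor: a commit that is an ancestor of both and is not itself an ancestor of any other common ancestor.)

010d

Ancestors of f504: {010d, 8b77, 8edb, f504}.
Ancestors of c674: {010d, 10bb, 5be3, 8b77, c674}.
Common ancestors: {010d, 8b77}.
Among these, 010d is not an ancestor of any other common ancestor — it is the merge base.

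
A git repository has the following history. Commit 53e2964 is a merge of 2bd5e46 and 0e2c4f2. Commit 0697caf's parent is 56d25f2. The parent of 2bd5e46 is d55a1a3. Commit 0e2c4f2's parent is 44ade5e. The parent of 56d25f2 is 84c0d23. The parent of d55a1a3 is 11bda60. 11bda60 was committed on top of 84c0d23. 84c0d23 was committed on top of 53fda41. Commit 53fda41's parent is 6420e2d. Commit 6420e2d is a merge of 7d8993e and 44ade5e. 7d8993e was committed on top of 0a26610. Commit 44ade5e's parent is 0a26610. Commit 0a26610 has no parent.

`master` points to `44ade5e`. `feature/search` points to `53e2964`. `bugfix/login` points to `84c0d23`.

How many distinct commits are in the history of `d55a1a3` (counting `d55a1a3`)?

8

Walking parent pointers from d55a1a3: reachable set = {0a26610, 11bda60, 44ade5e, 53fda41, 6420e2d, 7d8993e, 84c0d23, d55a1a3}.
That is 8 commits.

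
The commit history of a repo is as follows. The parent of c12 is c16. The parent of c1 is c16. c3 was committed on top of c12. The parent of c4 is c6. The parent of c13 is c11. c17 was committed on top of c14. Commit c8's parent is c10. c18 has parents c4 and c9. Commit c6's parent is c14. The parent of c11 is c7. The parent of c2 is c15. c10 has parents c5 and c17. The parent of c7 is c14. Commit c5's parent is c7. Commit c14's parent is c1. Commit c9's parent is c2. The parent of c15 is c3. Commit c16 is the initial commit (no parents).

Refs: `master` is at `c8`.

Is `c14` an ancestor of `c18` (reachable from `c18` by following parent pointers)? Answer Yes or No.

Ancestors of c18 (commits reachable by following parents): {c1, c12, c14, c15, c16, c18, c2, c3, c4, c6, c9}.
c14 is in that set, so it is an ancestor of c18.

Yes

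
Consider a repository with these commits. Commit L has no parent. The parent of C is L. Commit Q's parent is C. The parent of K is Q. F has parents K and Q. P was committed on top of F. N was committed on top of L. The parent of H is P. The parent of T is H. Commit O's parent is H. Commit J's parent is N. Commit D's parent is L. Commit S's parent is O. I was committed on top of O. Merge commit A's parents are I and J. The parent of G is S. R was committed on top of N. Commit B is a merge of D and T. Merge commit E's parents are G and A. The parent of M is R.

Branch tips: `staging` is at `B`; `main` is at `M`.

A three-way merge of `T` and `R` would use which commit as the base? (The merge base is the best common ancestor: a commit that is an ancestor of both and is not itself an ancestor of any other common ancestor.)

Ancestors of T: {C, F, H, K, L, P, Q, T}.
Ancestors of R: {L, N, R}.
Common ancestors: {L}.
The only common ancestor is L, so it is the merge base.

L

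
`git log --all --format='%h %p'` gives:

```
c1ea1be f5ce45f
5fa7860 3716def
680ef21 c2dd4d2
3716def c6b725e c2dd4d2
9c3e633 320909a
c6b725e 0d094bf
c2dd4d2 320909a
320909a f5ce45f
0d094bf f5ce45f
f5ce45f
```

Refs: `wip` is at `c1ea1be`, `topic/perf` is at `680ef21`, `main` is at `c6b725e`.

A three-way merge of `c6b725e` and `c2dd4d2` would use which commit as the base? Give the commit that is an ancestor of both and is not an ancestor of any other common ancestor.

Ancestors of c6b725e: {0d094bf, c6b725e, f5ce45f}.
Ancestors of c2dd4d2: {320909a, c2dd4d2, f5ce45f}.
Common ancestors: {f5ce45f}.
The only common ancestor is f5ce45f, so it is the merge base.

f5ce45f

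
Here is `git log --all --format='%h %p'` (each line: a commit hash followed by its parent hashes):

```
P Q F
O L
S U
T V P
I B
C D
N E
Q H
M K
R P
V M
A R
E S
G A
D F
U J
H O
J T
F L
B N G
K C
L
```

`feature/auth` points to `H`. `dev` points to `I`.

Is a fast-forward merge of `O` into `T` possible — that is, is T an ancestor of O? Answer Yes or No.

A fast-forward from T to O is possible iff T is an ancestor of O.
Ancestors of O: {L, O}.
T is not among them, so fast-forward is not possible.

No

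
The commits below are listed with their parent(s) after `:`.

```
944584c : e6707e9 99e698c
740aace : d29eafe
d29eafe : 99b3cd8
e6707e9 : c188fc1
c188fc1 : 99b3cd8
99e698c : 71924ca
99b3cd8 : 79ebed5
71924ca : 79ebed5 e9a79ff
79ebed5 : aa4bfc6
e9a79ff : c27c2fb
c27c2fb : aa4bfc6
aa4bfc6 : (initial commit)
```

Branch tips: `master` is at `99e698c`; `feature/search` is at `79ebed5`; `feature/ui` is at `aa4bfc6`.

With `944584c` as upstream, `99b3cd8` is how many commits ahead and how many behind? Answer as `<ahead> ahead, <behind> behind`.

0 ahead, 7 behind

Reachable from 99b3cd8: {79ebed5, 99b3cd8, aa4bfc6}.
Reachable from 944584c: {71924ca, 79ebed5, 944584c, 99b3cd8, 99e698c, aa4bfc6, c188fc1, c27c2fb, e6707e9, e9a79ff}.
Only in 99b3cd8's history (ahead): {} — 0.
Only in 944584c's history (behind): {71924ca, 944584c, 99e698c, c188fc1, c27c2fb, e6707e9, e9a79ff} — 7.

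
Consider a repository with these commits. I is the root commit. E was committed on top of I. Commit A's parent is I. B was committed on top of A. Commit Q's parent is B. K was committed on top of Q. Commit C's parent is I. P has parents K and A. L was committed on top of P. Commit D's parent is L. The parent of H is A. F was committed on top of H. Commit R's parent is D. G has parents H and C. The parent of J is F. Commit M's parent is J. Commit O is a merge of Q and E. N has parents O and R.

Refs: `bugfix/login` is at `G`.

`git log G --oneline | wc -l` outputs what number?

Walking parent pointers from G: reachable set = {A, C, G, H, I}.
That is 5 commits.

5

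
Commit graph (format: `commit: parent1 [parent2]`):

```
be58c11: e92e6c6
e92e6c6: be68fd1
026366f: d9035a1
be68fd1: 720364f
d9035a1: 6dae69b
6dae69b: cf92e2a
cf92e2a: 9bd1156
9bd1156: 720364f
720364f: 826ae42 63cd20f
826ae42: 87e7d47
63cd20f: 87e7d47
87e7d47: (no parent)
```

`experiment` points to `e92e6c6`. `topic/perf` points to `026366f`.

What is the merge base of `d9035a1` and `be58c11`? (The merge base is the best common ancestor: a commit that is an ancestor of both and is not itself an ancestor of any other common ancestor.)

720364f

Ancestors of d9035a1: {63cd20f, 6dae69b, 720364f, 826ae42, 87e7d47, 9bd1156, cf92e2a, d9035a1}.
Ancestors of be58c11: {63cd20f, 720364f, 826ae42, 87e7d47, be58c11, be68fd1, e92e6c6}.
Common ancestors: {63cd20f, 720364f, 826ae42, 87e7d47}.
Among these, 720364f is not an ancestor of any other common ancestor — it is the merge base.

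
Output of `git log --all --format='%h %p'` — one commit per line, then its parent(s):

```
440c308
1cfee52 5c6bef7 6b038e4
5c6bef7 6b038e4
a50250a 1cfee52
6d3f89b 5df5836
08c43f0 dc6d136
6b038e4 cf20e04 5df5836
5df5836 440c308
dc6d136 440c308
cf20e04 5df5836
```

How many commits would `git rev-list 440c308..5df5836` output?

Reachable from 5df5836: {440c308, 5df5836}.
Reachable from 440c308: {440c308}.
In 5df5836's history but not 440c308's: {5df5836} — 1 commit.

1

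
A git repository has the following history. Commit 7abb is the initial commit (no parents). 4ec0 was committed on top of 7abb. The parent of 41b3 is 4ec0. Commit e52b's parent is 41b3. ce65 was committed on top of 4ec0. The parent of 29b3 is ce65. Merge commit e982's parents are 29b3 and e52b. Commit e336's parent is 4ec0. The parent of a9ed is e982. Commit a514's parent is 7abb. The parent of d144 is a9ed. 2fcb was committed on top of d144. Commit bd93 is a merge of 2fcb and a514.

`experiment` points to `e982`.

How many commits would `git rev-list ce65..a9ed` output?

5

Reachable from a9ed: {29b3, 41b3, 4ec0, 7abb, a9ed, ce65, e52b, e982}.
Reachable from ce65: {4ec0, 7abb, ce65}.
In a9ed's history but not ce65's: {29b3, 41b3, a9ed, e52b, e982} — 5 commits.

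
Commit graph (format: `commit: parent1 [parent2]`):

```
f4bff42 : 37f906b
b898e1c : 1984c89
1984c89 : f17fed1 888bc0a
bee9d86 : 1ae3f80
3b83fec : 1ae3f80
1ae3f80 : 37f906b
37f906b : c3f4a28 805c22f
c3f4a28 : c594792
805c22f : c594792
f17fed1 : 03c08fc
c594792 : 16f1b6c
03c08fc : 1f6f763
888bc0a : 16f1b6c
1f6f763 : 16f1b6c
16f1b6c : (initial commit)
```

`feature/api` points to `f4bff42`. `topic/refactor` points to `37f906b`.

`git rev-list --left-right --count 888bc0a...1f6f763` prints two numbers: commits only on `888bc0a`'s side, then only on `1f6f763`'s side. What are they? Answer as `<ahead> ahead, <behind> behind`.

1 ahead, 1 behind

Reachable from 888bc0a: {16f1b6c, 888bc0a}.
Reachable from 1f6f763: {16f1b6c, 1f6f763}.
Only in 888bc0a's history (ahead): {888bc0a} — 1.
Only in 1f6f763's history (behind): {1f6f763} — 1.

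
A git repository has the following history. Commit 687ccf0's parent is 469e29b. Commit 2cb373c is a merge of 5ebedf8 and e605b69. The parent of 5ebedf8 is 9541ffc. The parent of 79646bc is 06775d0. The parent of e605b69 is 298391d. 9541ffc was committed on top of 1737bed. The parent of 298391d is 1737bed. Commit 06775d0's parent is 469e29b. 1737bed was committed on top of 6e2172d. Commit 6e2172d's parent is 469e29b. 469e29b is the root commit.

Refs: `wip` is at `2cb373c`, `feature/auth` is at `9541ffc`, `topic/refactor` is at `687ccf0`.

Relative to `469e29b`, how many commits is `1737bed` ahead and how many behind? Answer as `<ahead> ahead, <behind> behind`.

Reachable from 1737bed: {1737bed, 469e29b, 6e2172d}.
Reachable from 469e29b: {469e29b}.
Only in 1737bed's history (ahead): {1737bed, 6e2172d} — 2.
Only in 469e29b's history (behind): {} — 0.

2 ahead, 0 behind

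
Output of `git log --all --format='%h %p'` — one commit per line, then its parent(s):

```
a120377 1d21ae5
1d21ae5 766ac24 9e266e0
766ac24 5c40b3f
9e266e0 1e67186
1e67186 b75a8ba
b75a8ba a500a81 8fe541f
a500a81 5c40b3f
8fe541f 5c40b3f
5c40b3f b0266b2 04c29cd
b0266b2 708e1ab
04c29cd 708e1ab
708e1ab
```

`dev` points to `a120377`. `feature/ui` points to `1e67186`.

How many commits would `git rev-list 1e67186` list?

8

Walking parent pointers from 1e67186: reachable set = {04c29cd, 1e67186, 5c40b3f, 708e1ab, 8fe541f, a500a81, b0266b2, b75a8ba}.
That is 8 commits.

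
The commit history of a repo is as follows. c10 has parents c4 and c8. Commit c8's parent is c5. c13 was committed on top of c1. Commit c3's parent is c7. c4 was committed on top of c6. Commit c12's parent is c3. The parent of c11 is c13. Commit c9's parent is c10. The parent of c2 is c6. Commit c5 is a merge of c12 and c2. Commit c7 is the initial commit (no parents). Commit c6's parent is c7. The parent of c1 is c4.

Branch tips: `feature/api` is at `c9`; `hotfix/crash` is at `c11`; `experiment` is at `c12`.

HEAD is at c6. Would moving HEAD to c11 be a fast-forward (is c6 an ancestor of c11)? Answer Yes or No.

A fast-forward from c6 to c11 is possible iff c6 is an ancestor of c11.
Ancestors of c11: {c1, c11, c13, c4, c6, c7}.
c6 is among them, so fast-forward is possible.

Yes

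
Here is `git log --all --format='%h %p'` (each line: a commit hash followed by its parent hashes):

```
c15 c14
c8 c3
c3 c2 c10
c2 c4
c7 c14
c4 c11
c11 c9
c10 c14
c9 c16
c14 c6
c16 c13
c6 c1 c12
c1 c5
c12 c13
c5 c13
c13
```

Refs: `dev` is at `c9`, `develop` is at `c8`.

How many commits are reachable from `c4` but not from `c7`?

4

Reachable from c4: {c11, c13, c16, c4, c9}.
Reachable from c7: {c1, c12, c13, c14, c5, c6, c7}.
In c4's history but not c7's: {c11, c16, c4, c9} — 4 commits.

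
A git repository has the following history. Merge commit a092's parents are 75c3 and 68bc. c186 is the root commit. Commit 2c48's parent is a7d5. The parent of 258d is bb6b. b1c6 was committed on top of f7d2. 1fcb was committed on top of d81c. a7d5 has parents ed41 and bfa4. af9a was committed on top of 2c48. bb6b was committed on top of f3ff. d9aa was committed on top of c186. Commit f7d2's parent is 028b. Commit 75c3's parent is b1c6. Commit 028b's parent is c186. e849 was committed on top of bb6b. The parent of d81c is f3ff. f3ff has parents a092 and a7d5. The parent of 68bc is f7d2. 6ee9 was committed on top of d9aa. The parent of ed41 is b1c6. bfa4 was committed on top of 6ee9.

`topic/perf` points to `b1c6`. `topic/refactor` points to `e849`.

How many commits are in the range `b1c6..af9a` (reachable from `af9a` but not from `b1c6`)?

Reachable from af9a: {028b, 2c48, 6ee9, a7d5, af9a, b1c6, bfa4, c186, d9aa, ed41, f7d2}.
Reachable from b1c6: {028b, b1c6, c186, f7d2}.
In af9a's history but not b1c6's: {2c48, 6ee9, a7d5, af9a, bfa4, d9aa, ed41} — 7 commits.

7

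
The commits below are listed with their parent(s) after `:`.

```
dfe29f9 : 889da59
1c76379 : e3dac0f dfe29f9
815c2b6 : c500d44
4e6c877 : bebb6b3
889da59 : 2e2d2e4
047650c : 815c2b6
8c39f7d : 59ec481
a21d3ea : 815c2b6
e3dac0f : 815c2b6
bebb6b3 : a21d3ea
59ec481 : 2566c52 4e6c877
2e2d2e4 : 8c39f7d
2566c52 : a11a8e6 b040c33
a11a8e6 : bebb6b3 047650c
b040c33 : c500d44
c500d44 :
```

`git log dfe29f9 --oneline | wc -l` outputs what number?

Walking parent pointers from dfe29f9: reachable set = {047650c, 2566c52, 2e2d2e4, 4e6c877, 59ec481, 815c2b6, 889da59, 8c39f7d, a11a8e6, a21d3ea, b040c33, bebb6b3, c500d44, dfe29f9}.
That is 14 commits.

14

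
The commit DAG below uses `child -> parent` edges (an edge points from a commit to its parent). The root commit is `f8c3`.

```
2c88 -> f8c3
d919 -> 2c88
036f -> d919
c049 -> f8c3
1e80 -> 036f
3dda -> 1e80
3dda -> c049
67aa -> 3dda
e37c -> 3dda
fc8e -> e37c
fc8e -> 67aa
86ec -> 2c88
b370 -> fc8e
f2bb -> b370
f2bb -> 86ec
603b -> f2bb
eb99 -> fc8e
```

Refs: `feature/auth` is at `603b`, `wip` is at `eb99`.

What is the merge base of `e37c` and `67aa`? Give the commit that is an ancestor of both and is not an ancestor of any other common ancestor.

3dda

Ancestors of e37c: {036f, 1e80, 2c88, 3dda, c049, d919, e37c, f8c3}.
Ancestors of 67aa: {036f, 1e80, 2c88, 3dda, 67aa, c049, d919, f8c3}.
Common ancestors: {036f, 1e80, 2c88, 3dda, c049, d919, f8c3}.
Among these, 3dda is not an ancestor of any other common ancestor — it is the merge base.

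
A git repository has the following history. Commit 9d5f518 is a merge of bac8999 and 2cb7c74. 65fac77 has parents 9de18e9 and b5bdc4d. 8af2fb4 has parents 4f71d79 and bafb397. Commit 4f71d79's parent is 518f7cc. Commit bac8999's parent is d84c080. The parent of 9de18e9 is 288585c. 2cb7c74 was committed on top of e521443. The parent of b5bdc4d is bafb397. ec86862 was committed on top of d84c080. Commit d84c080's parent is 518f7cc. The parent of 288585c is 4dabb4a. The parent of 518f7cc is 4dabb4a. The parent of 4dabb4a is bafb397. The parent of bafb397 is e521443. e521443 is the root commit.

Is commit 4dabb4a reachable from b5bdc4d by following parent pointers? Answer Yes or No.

Ancestors of b5bdc4d: {b5bdc4d, bafb397, e521443}.
4dabb4a is not in that set, so it is not an ancestor of b5bdc4d.

No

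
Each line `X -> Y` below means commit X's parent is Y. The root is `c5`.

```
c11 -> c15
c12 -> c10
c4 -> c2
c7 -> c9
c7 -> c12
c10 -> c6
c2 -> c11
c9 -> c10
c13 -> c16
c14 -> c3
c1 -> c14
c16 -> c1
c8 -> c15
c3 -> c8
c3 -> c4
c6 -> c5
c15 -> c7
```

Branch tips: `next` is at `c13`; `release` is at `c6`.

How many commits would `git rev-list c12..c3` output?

8

Reachable from c3: {c10, c11, c12, c15, c2, c3, c4, c5, c6, c7, c8, c9}.
Reachable from c12: {c10, c12, c5, c6}.
In c3's history but not c12's: {c11, c15, c2, c3, c4, c7, c8, c9} — 8 commits.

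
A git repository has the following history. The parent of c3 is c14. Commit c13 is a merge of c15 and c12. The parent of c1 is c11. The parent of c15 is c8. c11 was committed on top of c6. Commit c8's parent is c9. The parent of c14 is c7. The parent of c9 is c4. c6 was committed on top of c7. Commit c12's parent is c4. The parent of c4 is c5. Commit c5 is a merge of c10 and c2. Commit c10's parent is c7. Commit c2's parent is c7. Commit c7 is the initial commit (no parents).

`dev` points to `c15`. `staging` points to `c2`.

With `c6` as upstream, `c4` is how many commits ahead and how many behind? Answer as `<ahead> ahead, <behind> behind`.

Reachable from c4: {c10, c2, c4, c5, c7}.
Reachable from c6: {c6, c7}.
Only in c4's history (ahead): {c10, c2, c4, c5} — 4.
Only in c6's history (behind): {c6} — 1.

4 ahead, 1 behind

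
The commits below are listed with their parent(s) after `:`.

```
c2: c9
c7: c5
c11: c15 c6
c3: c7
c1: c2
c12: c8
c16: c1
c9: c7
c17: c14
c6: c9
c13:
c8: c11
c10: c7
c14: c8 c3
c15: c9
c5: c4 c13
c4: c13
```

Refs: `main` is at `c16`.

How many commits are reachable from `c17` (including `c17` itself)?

12

Walking parent pointers from c17: reachable set = {c11, c13, c14, c15, c17, c3, c4, c5, c6, c7, c8, c9}.
That is 12 commits.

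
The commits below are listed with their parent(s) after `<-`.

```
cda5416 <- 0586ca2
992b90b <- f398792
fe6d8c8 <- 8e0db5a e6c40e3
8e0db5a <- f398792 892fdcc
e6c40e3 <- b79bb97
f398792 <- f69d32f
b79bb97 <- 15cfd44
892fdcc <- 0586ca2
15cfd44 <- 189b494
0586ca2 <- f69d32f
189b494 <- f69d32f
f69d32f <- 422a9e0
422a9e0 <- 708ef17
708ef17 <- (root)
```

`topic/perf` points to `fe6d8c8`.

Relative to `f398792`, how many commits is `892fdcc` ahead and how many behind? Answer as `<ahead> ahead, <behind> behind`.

2 ahead, 1 behind

Reachable from 892fdcc: {0586ca2, 422a9e0, 708ef17, 892fdcc, f69d32f}.
Reachable from f398792: {422a9e0, 708ef17, f398792, f69d32f}.
Only in 892fdcc's history (ahead): {0586ca2, 892fdcc} — 2.
Only in f398792's history (behind): {f398792} — 1.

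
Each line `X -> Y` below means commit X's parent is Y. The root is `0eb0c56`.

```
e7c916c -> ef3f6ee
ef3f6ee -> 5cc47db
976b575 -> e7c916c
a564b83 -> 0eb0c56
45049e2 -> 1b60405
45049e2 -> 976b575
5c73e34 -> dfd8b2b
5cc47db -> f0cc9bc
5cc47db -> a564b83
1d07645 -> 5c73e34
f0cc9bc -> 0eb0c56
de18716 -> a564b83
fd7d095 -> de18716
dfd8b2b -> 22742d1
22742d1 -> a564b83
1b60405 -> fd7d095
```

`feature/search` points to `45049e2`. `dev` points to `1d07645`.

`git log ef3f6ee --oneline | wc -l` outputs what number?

5

Walking parent pointers from ef3f6ee: reachable set = {0eb0c56, 5cc47db, a564b83, ef3f6ee, f0cc9bc}.
That is 5 commits.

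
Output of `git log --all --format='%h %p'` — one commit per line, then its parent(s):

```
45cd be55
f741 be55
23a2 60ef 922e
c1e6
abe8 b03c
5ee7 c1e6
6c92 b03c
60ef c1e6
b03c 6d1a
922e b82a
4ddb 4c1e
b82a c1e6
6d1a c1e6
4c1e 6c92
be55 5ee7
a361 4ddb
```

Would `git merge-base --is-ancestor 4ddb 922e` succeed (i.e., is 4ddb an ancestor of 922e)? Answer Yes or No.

No

Ancestors of 922e: {922e, b82a, c1e6}.
4ddb is not in that set, so it is not an ancestor of 922e.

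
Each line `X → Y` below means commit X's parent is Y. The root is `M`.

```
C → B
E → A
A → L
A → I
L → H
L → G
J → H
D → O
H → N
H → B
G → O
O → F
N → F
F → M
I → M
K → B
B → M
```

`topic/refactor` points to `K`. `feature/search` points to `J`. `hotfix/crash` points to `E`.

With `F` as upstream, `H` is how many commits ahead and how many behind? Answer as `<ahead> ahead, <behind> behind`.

Reachable from H: {B, F, H, M, N}.
Reachable from F: {F, M}.
Only in H's history (ahead): {B, H, N} — 3.
Only in F's history (behind): {} — 0.

3 ahead, 0 behind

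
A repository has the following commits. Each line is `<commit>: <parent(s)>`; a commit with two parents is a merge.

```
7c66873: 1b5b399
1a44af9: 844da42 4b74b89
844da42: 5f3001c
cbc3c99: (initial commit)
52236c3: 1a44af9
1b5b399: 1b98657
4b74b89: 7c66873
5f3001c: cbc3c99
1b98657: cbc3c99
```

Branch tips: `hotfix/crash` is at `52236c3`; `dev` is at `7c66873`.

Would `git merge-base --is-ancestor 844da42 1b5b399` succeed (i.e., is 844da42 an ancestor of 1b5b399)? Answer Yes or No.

Ancestors of 1b5b399: {1b5b399, 1b98657, cbc3c99}.
844da42 is not in that set, so it is not an ancestor of 1b5b399.

No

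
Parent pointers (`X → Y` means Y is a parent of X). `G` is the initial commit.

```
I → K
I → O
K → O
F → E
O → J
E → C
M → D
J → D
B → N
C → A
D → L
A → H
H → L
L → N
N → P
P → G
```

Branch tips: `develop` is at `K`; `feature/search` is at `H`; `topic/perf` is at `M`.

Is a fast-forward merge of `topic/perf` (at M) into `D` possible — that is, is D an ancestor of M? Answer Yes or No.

Yes

A fast-forward from D to M is possible iff D is an ancestor of M.
Ancestors of M: {D, G, L, M, N, P}.
D is among them, so fast-forward is possible.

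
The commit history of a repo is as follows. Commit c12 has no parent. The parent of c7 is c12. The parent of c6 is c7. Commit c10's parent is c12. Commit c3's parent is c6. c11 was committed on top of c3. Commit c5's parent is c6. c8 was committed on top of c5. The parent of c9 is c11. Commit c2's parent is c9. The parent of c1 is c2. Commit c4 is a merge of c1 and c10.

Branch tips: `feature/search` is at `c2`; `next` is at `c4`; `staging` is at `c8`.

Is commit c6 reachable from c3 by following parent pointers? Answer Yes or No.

Ancestors of c3 (commits reachable by following parents): {c12, c3, c6, c7}.
c6 is in that set, so it is an ancestor of c3.

Yes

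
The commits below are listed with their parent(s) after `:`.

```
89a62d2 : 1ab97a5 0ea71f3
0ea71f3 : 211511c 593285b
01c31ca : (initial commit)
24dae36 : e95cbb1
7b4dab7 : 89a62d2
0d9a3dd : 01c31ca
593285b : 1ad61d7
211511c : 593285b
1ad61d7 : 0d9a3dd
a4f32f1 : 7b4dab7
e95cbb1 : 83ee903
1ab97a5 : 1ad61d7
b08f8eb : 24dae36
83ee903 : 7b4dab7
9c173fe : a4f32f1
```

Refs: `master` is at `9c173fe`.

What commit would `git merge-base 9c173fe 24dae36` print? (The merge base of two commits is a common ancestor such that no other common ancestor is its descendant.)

7b4dab7

Ancestors of 9c173fe: {01c31ca, 0d9a3dd, 0ea71f3, 1ab97a5, 1ad61d7, 211511c, 593285b, 7b4dab7, 89a62d2, 9c173fe, a4f32f1}.
Ancestors of 24dae36: {01c31ca, 0d9a3dd, 0ea71f3, 1ab97a5, 1ad61d7, 211511c, 24dae36, 593285b, 7b4dab7, 83ee903, 89a62d2, e95cbb1}.
Common ancestors: {01c31ca, 0d9a3dd, 0ea71f3, 1ab97a5, 1ad61d7, 211511c, 593285b, 7b4dab7, 89a62d2}.
Among these, 7b4dab7 is not an ancestor of any other common ancestor — it is the merge base.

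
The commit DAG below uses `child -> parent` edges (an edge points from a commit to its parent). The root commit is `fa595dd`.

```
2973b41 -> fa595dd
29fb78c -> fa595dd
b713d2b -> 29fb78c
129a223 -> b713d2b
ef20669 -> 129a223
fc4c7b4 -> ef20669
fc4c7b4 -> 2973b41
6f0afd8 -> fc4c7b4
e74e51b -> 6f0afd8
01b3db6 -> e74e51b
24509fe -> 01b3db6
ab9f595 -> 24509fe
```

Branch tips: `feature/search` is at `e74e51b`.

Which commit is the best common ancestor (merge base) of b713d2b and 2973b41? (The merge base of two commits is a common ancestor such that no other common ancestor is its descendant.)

fa595dd

Ancestors of b713d2b: {29fb78c, b713d2b, fa595dd}.
Ancestors of 2973b41: {2973b41, fa595dd}.
Common ancestors: {fa595dd}.
The only common ancestor is fa595dd, so it is the merge base.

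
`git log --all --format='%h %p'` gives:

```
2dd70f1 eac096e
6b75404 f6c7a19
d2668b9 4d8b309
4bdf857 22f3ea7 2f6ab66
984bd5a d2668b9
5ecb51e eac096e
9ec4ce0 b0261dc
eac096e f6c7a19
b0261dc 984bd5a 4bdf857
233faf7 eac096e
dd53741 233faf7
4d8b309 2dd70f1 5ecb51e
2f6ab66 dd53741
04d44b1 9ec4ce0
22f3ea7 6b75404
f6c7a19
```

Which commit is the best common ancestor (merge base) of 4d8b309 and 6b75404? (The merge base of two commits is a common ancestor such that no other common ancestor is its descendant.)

Ancestors of 4d8b309: {2dd70f1, 4d8b309, 5ecb51e, eac096e, f6c7a19}.
Ancestors of 6b75404: {6b75404, f6c7a19}.
Common ancestors: {f6c7a19}.
The only common ancestor is f6c7a19, so it is the merge base.

f6c7a19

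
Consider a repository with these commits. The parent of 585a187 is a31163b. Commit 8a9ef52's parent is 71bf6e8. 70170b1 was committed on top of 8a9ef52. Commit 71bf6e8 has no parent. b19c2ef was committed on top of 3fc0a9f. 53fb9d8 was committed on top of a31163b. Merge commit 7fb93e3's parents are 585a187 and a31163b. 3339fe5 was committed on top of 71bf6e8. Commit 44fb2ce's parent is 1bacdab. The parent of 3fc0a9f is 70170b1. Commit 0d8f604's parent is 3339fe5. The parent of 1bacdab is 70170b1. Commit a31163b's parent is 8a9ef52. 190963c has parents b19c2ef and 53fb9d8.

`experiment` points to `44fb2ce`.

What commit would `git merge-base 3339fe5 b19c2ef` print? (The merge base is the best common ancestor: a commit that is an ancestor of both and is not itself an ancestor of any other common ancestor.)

Ancestors of 3339fe5: {3339fe5, 71bf6e8}.
Ancestors of b19c2ef: {3fc0a9f, 70170b1, 71bf6e8, 8a9ef52, b19c2ef}.
Common ancestors: {71bf6e8}.
The only common ancestor is 71bf6e8, so it is the merge base.

71bf6e8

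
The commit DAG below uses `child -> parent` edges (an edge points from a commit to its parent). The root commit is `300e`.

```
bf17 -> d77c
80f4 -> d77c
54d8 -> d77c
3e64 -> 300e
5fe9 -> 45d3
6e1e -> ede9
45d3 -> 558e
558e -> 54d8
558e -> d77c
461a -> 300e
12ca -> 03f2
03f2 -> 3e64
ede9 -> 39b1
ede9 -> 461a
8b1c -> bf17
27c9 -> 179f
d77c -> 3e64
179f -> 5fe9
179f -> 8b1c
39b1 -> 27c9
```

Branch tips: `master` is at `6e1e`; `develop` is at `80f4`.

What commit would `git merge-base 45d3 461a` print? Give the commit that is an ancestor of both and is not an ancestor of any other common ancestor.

Ancestors of 45d3: {300e, 3e64, 45d3, 54d8, 558e, d77c}.
Ancestors of 461a: {300e, 461a}.
Common ancestors: {300e}.
The only common ancestor is 300e, so it is the merge base.

300e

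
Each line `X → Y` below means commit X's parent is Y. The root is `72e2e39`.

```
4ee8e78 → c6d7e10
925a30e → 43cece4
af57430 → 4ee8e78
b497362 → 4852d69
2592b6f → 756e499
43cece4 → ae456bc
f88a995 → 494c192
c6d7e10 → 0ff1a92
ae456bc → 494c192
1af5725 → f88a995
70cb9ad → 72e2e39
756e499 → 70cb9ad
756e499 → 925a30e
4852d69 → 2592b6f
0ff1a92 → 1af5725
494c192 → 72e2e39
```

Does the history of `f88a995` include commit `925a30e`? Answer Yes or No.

Ancestors of f88a995: {494c192, 72e2e39, f88a995}.
925a30e is not in that set, so it is not an ancestor of f88a995.

No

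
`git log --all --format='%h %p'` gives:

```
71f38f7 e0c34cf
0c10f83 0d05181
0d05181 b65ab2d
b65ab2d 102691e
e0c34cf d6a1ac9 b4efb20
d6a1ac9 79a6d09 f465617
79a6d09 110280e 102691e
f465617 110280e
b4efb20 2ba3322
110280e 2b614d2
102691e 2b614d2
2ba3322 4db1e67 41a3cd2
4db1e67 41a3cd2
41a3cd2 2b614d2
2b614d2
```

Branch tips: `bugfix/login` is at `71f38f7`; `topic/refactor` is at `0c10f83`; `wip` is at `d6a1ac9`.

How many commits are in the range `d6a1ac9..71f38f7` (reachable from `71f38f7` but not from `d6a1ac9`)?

Reachable from 71f38f7: {102691e, 110280e, 2b614d2, 2ba3322, 41a3cd2, 4db1e67, 71f38f7, 79a6d09, b4efb20, d6a1ac9, e0c34cf, f465617}.
Reachable from d6a1ac9: {102691e, 110280e, 2b614d2, 79a6d09, d6a1ac9, f465617}.
In 71f38f7's history but not d6a1ac9's: {2ba3322, 41a3cd2, 4db1e67, 71f38f7, b4efb20, e0c34cf} — 6 commits.

6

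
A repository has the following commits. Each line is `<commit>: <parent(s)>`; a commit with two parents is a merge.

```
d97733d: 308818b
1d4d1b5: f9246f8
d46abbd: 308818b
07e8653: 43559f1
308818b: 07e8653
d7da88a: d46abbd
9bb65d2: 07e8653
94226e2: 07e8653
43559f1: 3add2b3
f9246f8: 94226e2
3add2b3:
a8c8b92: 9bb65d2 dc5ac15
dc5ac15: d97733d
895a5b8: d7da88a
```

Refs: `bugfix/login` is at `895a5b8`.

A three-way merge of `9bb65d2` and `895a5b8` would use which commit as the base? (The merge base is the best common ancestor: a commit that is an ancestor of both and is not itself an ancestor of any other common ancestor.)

Ancestors of 9bb65d2: {07e8653, 3add2b3, 43559f1, 9bb65d2}.
Ancestors of 895a5b8: {07e8653, 308818b, 3add2b3, 43559f1, 895a5b8, d46abbd, d7da88a}.
Common ancestors: {07e8653, 3add2b3, 43559f1}.
Among these, 07e8653 is not an ancestor of any other common ancestor — it is the merge base.

07e8653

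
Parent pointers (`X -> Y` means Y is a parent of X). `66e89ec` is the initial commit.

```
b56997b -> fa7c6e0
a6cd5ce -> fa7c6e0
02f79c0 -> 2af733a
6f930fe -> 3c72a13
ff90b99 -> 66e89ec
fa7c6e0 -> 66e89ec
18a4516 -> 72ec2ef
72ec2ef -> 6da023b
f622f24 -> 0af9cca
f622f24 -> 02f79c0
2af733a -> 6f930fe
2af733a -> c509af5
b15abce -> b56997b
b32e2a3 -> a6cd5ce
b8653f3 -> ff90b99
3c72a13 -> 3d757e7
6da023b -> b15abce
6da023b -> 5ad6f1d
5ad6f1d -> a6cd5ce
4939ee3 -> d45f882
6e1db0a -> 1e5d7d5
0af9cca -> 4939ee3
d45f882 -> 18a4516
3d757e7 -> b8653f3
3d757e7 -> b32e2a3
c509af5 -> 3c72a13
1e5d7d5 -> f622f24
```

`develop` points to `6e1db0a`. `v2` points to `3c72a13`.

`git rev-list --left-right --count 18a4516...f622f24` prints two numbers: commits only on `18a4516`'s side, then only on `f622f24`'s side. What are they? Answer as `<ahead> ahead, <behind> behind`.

Reachable from 18a4516: {18a4516, 5ad6f1d, 66e89ec, 6da023b, 72ec2ef, a6cd5ce, b15abce, b56997b, fa7c6e0}.
Reachable from f622f24: {02f79c0, 0af9cca, 18a4516, 2af733a, 3c72a13, 3d757e7, 4939ee3, 5ad6f1d, 66e89ec, 6da023b, 6f930fe, 72ec2ef, a6cd5ce, b15abce, b32e2a3, b56997b, b8653f3, c509af5, d45f882, f622f24, fa7c6e0, ff90b99}.
Only in 18a4516's history (ahead): {} — 0.
Only in f622f24's history (behind): {02f79c0, 0af9cca, 2af733a, 3c72a13, 3d757e7, 4939ee3, 6f930fe, b32e2a3, b8653f3, c509af5, d45f882, f622f24, ff90b99} — 13.

0 ahead, 13 behind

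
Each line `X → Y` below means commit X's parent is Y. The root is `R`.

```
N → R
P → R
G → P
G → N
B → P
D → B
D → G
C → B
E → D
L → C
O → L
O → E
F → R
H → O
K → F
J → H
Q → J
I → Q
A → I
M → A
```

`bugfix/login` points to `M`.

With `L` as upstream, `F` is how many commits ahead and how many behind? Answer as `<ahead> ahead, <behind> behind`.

1 ahead, 4 behind

Reachable from F: {F, R}.
Reachable from L: {B, C, L, P, R}.
Only in F's history (ahead): {F} — 1.
Only in L's history (behind): {B, C, L, P} — 4.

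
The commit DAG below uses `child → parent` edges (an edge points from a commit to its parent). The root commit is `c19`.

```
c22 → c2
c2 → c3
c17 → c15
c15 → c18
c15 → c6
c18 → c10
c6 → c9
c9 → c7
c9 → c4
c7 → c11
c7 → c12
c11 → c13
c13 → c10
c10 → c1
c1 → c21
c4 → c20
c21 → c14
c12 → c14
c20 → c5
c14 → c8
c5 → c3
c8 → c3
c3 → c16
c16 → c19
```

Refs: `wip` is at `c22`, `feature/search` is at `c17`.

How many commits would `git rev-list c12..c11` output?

Reachable from c11: {c1, c10, c11, c13, c14, c16, c19, c21, c3, c8}.
Reachable from c12: {c12, c14, c16, c19, c3, c8}.
In c11's history but not c12's: {c1, c10, c11, c13, c21} — 5 commits.

5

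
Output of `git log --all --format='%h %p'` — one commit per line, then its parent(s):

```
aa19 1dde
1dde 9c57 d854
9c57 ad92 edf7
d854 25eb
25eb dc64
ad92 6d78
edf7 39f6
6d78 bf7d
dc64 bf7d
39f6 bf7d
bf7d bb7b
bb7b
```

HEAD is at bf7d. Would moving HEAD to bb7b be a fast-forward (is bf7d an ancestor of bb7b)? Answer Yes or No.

No

A fast-forward from bf7d to bb7b is possible iff bf7d is an ancestor of bb7b.
Ancestors of bb7b: {bb7b}.
bf7d is not among them, so fast-forward is not possible.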